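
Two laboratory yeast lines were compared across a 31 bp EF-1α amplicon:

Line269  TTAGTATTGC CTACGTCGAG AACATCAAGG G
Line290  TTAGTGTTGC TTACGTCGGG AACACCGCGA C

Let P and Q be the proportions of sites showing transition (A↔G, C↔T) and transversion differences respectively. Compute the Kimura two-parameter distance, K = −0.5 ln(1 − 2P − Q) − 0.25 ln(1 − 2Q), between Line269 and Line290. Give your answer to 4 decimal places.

The sequences differ at positions 6 (A/G, transition), 11 (C/T, transition), 19 (A/G, transition), 25 (T/C, transition), 27 (A/G, transition), 28 (A/C, transversion), 30 (G/A, transition), 31 (G/C, transversion).
Of the 8 differences, 6 transitions and 2 transversions over 31 sites: P = 6/31 = 0.193548, Q = 2/31 = 0.064516.
d = −0.5·ln(0.548388) − 0.25·ln(0.870968) = −0.5·(-0.600772) − 0.25·(-0.138150) = 0.3349.

0.3349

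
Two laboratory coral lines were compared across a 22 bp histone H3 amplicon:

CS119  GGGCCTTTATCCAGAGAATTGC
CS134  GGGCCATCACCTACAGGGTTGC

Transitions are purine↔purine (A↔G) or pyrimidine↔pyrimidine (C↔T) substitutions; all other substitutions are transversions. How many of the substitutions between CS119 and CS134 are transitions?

Mismatches occur at site 6 (T↔A, transversion), site 8 (T↔C, transition), site 10 (T↔C, transition), site 12 (C↔T, transition), site 14 (G↔C, transversion), site 17 (A↔G, transition), site 18 (A↔G, transition).
Of the 7 differences, 5 transitions and 2 transversions, so the answer is 5.

5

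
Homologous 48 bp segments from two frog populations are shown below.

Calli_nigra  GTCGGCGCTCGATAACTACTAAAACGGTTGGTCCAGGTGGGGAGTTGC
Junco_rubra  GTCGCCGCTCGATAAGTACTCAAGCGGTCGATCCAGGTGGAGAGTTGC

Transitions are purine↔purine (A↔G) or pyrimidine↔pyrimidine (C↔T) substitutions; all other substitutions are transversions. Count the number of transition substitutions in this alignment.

4

Differing sites — 5:G/C (Tv); 16:C/G (Tv); 21:A/C (Tv); 24:A/G (Ti); 29:T/C (Ti); 31:G/A (Ti); 41:G/A (Ti).
Of the 7 differences, 4 transitions and 3 transversions, so the answer is 4.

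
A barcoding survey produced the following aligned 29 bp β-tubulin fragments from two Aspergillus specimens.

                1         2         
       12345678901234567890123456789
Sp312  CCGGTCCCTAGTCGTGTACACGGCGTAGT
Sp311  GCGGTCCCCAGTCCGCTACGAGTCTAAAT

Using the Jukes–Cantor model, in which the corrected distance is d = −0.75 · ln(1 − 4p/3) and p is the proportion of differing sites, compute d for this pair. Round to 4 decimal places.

The sequences differ at positions 1 (C/G), 9 (T/C), 14 (G/C), 15 (T/G), 16 (G/C), 20 (A/G), 21 (C/A), 23 (G/T), 25 (G/T), 26 (T/A), 28 (G/A).
p = 11/29 = 0.379310.
d = −0.75 · ln(1 − (4/3)·0.379310) = −0.75 · ln(0.494253) = −0.75 · (-0.704708) = 0.5285.

0.5285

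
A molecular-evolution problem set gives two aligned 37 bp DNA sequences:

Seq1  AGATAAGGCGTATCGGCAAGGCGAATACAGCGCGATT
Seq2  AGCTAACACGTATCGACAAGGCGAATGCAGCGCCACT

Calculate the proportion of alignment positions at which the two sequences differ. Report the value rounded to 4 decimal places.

0.1892

Differing sites — 3:A/C; 7:G/C; 8:G/A; 16:G/A; 27:A/G; 34:G/C; 36:T/C.
There are 7 differences over 37 sites, so p = 7/37 = 0.1892.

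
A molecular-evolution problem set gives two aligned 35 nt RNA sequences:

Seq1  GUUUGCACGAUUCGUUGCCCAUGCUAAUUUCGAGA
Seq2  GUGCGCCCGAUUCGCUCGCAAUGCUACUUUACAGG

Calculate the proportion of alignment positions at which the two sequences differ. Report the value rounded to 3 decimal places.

The sequences differ at positions 3 (U/G), 4 (U/C), 7 (A/C), 15 (U/C), 17 (G/C), 18 (C/G), 20 (C/A), 27 (A/C), 31 (C/A), 32 (G/C), 35 (A/G).
There are 11 differences over 35 sites, so p = 11/35 = 0.314.

0.314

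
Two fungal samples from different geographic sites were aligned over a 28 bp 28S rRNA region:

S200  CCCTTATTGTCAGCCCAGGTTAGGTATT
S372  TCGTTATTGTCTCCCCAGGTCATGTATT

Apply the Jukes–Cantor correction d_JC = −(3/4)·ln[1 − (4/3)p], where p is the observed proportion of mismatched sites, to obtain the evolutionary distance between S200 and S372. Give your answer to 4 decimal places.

0.2524

The sequences differ at positions 1 (C/T), 3 (C/G), 12 (A/T), 13 (G/C), 21 (T/C), 23 (G/T).
p = 6/28 = 0.214286.
d = −0.75 · ln(1 − (4/3)·0.214286) = −0.75 · ln(0.714285) = −0.75 · (-0.336473) = 0.2524.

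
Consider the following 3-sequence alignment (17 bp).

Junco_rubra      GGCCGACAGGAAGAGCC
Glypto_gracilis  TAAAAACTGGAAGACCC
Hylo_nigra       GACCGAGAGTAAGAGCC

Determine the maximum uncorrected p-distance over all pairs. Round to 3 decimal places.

0.471

Pairwise Hamming distances:
  Junco_rubra vs Glypto_gracilis: 7
  Junco_rubra vs Hylo_nigra: 3
  Glypto_gracilis vs Hylo_nigra: 8
The largest is 8 mismatches, between Glypto_gracilis and Hylo_nigra; p = 8/17 = 0.471.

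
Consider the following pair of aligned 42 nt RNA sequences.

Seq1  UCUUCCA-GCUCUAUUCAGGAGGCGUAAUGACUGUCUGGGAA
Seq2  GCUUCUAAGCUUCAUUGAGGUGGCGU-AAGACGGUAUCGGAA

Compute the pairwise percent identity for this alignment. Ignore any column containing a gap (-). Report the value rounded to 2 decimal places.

75.00%

Excluding the 2 gap columns leaves 40 comparable sites.
Mismatches occur at site 1 (U→G), site 6 (C→U), site 12 (C→U), site 13 (U→C), site 17 (C→G), site 21 (A→U), site 29 (U→A), site 33 (U→G), site 36 (C→A), site 38 (G→C).
30 of the 40 comparable sites match, so the percent identity is 30/40 × 100 = 75.00%.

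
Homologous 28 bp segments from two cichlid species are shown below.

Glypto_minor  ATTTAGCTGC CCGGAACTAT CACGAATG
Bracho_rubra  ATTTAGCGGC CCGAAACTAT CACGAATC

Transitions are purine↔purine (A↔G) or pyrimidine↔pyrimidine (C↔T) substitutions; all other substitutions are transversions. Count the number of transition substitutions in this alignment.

1

Mismatches occur at site 8 (T→G, transversion), site 14 (G→A, transition), site 28 (G→C, transversion).
Of the 3 differences, 1 transition and 2 transversions, so the answer is 1.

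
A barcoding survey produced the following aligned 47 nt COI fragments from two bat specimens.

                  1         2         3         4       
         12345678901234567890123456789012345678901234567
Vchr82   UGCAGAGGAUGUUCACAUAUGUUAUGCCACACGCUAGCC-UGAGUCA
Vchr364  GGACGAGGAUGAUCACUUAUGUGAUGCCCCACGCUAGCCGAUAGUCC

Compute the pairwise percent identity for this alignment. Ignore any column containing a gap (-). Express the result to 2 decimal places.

Excluding the 1 gap column leaves 46 comparable sites.
The sequences differ at positions 1 (U/G), 3 (C/A), 4 (A/C), 12 (U/A), 17 (A/U), 23 (U/G), 29 (A/C), 41 (U/A), 42 (G/U), 47 (A/C).
36 of the 46 comparable sites match, so the percent identity is 36/46 × 100 = 78.26%.

78.26%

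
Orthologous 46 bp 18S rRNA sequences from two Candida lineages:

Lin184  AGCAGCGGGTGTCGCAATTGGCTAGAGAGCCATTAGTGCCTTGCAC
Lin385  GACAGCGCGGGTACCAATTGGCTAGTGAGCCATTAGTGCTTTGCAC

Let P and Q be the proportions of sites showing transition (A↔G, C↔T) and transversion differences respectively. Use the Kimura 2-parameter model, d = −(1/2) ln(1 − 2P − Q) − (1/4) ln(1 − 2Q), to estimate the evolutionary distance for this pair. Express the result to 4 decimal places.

0.1979

Mismatches occur at site 1 (A→G, transition), site 2 (G→A, transition), site 8 (G→C, transversion), site 10 (T→G, transversion), site 13 (C→A, transversion), site 14 (G→C, transversion), site 26 (A→T, transversion), site 40 (C→T, transition).
Of the 8 differences, 3 transitions and 5 transversions over 46 sites: P = 3/46 = 0.065217, Q = 5/46 = 0.108696.
d = −0.5·ln(0.760870) − 0.25·ln(0.782608) = −0.5·(-0.273293) − 0.25·(-0.245123) = 0.1979.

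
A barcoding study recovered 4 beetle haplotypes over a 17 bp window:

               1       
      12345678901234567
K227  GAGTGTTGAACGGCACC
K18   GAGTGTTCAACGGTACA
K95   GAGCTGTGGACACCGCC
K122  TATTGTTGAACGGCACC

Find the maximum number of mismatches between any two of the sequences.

10

Pairwise Hamming distances:
  K227 vs K18: 3
  K227 vs K95: 7
  K227 vs K122: 2
  K18 vs K95: 10
  K18 vs K122: 5
  K95 vs K122: 9
The largest is 10, between K18 and K95.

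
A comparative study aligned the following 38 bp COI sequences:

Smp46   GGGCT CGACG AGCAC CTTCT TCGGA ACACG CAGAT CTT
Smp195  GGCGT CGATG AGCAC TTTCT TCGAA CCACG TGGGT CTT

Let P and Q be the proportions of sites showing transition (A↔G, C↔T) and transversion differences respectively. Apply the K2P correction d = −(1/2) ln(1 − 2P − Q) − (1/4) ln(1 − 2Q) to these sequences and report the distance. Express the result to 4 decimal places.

0.2940

Mismatches occur at site 3 (G→C, transversion), site 4 (C→G, transversion), site 9 (C→T, transition), site 16 (C→T, transition), site 24 (G→A, transition), site 26 (A→C, transversion), site 31 (C→T, transition), site 32 (A→G, transition), site 34 (A→G, transition).
Of the 9 differences, 6 transitions and 3 transversions over 38 sites: P = 6/38 = 0.157895, Q = 3/38 = 0.078947.
d = −0.5·ln(0.605263) − 0.25·ln(0.842106) = −0.5·(-0.502092) − 0.25·(-0.171849) = 0.2940.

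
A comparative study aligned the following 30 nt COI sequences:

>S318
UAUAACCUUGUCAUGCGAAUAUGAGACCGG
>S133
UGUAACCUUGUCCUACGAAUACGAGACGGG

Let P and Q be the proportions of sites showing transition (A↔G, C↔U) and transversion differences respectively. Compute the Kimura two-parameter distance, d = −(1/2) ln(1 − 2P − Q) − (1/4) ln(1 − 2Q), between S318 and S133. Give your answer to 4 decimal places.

Differing sites — 2:A/G (Ti); 13:A/C (Tv); 15:G/A (Ti); 22:U/C (Ti); 28:C/G (Tv).
Of the 5 differences, 3 transitions and 2 transversions over 30 sites: P = 3/30 = 0.100000, Q = 2/30 = 0.066667.
d = −0.5·ln(0.733333) − 0.25·ln(0.866666) = −0.5·(-0.310155) − 0.25·(-0.143102) = 0.1909.

0.1909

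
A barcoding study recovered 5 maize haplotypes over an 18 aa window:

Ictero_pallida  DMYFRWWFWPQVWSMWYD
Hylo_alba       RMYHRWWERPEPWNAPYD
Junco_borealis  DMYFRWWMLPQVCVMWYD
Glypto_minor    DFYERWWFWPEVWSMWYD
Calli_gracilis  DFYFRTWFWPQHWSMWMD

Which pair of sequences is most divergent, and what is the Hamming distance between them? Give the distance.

12

Pairwise Hamming distances:
  Ictero_pallida vs Hylo_alba: 9
  Ictero_pallida vs Junco_borealis: 4
  Ictero_pallida vs Glypto_minor: 3
  Ictero_pallida vs Calli_gracilis: 4
  Hylo_alba vs Junco_borealis: 10
  Hylo_alba vs Glypto_minor: 9
  Hylo_alba vs Calli_gracilis: 12
  Junco_borealis vs Glypto_minor: 7
  Junco_borealis vs Calli_gracilis: 8
  Glypto_minor vs Calli_gracilis: 5
The largest is 12, between Hylo_alba and Calli_gracilis.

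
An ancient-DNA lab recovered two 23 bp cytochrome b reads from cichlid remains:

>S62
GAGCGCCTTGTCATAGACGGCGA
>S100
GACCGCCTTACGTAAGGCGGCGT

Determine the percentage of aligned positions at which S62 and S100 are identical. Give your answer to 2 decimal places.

65.22%

Differing sites — 3:G/C; 10:G/A; 11:T/C; 12:C/G; 13:A/T; 14:T/A; 17:A/G; 23:A/T.
15 of the 23 sites match, so the percent identity is 15/23 × 100 = 65.22%.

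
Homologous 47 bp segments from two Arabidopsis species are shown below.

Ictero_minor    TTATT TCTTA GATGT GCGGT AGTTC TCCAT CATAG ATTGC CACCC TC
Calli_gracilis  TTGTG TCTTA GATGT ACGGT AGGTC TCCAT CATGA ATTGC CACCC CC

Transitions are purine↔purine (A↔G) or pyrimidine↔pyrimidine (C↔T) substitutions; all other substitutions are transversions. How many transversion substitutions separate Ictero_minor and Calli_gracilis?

Differing sites — 3:A/G (Ti); 5:T/G (Tv); 16:G/A (Ti); 23:T/G (Tv); 34:A/G (Ti); 35:G/A (Ti); 46:T/C (Ti).
Of the 7 differences, 5 transitions and 2 transversions, so the answer is 2.

2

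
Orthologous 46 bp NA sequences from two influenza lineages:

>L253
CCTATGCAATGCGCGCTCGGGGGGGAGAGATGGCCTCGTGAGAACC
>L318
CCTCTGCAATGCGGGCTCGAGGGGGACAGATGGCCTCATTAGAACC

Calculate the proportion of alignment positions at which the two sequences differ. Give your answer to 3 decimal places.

Differing sites — 4:A/C; 14:C/G; 20:G/A; 27:G/C; 38:G/A; 40:G/T.
There are 6 differences over 46 sites, so p = 6/46 = 0.130.

0.130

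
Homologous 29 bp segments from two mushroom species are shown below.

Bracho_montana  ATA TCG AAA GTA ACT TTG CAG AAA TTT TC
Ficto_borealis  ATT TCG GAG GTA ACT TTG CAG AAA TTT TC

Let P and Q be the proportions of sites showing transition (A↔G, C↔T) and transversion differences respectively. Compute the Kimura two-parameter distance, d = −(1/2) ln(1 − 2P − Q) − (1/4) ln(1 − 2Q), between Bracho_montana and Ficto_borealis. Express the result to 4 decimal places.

Mismatches occur at site 3 (A↔T, transversion), site 7 (A↔G, transition), site 9 (A↔G, transition).
Of the 3 differences, 2 transitions and 1 transversion over 29 sites: P = 2/29 = 0.068966, Q = 1/29 = 0.034483.
d = −0.5·ln(0.827585) − 0.25·ln(0.931034) = −0.5·(-0.189243) − 0.25·(-0.071459) = 0.1125.

0.1125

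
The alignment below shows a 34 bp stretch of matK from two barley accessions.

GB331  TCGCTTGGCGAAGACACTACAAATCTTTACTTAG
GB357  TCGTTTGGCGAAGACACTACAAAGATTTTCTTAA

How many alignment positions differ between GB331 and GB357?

5

The sequences differ at positions 4 (C/T), 24 (T/G), 25 (C/A), 29 (A/T), 34 (G/A).
That gives 5 mismatches out of 34 aligned sites, so the Hamming distance is 5.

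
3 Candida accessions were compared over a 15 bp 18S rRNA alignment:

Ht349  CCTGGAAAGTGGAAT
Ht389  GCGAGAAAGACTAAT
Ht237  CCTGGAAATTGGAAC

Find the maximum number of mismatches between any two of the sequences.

Pairwise Hamming distances:
  Ht349 vs Ht389: 6
  Ht349 vs Ht237: 2
  Ht389 vs Ht237: 8
The largest is 8, between Ht389 and Ht237.

8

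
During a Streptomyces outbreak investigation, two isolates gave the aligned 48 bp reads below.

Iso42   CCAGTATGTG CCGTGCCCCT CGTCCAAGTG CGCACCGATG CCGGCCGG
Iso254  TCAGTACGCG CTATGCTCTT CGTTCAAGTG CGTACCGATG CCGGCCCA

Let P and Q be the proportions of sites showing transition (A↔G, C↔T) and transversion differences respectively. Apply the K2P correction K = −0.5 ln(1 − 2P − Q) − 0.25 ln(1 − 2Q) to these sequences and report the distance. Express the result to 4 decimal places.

Differing sites — 1:C/T (Ti); 7:T/C (Ti); 9:T/C (Ti); 12:C/T (Ti); 13:G/A (Ti); 17:C/T (Ti); 19:C/T (Ti); 24:C/T (Ti); 33:C/T (Ti); 47:G/C (Tv); 48:G/A (Ti).
Of the 11 differences, 10 transitions and 1 transversion over 48 sites: P = 10/48 = 0.208333, Q = 1/48 = 0.020833.
d = −0.5·ln(0.562501) − 0.25·ln(0.958334) = −0.5·(-0.575362) − 0.25·(-0.042559) = 0.2983.

0.2983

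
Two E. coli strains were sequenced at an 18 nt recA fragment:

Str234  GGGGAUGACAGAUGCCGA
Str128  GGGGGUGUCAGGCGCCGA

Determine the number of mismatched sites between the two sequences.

Mismatches occur at site 5 (A/G), site 8 (A/U), site 12 (A/G), site 13 (U/C).
That gives 4 mismatches out of 18 aligned sites, so the Hamming distance is 4.

4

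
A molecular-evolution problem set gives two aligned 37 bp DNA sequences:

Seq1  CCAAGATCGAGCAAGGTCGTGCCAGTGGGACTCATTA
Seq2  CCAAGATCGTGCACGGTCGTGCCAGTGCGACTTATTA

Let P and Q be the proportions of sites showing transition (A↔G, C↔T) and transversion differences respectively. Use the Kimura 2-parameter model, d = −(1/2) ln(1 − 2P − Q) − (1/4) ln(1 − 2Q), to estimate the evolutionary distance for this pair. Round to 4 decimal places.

0.1168

Differing sites — 10:A/T (Tv); 14:A/C (Tv); 28:G/C (Tv); 33:C/T (Ti).
Of the 4 differences, 1 transition and 3 transversions over 37 sites: P = 1/37 = 0.027027, Q = 3/37 = 0.081081.
d = −0.5·ln(0.864865) − 0.25·ln(0.837838) = −0.5·(-0.145182) − 0.25·(-0.176931) = 0.1168.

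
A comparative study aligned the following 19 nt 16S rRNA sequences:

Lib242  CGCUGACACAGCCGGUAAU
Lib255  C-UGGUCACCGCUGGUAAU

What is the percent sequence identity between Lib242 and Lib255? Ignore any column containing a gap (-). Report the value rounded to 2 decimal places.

72.22%

Excluding the 1 gap column leaves 18 comparable sites.
The sequences differ at positions 3 (C/U), 4 (U/G), 6 (A/U), 10 (A/C), 13 (C/U).
13 of the 18 comparable sites match, so the percent identity is 13/18 × 100 = 72.22%.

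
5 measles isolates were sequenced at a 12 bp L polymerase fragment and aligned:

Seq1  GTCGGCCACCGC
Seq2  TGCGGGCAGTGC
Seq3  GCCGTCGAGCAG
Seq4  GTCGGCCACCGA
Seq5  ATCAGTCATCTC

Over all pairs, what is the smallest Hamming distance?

Pairwise Hamming distances:
  Seq1 vs Seq2: 5
  Seq1 vs Seq3: 6
  Seq1 vs Seq4: 1
  Seq1 vs Seq5: 5
  Seq2 vs Seq3: 8
  Seq2 vs Seq4: 6
  Seq2 vs Seq5: 7
  Seq3 vs Seq4: 6
  Seq3 vs Seq5: 9
  Seq4 vs Seq5: 6
The smallest is 1, between Seq1 and Seq4.

1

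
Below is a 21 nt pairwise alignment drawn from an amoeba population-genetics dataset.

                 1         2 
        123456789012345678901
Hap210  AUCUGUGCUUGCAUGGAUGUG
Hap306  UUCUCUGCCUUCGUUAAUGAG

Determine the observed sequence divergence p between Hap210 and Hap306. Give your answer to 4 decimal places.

Differing sites — 1:A/U; 5:G/C; 9:U/C; 11:G/U; 13:A/G; 15:G/U; 16:G/A; 20:U/A.
There are 8 differences over 21 sites, so p = 8/21 = 0.3810.

0.3810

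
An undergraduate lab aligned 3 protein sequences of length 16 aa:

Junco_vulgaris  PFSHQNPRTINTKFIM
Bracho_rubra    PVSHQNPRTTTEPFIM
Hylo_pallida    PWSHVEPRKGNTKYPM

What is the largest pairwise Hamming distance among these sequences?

10

Pairwise Hamming distances:
  Junco_vulgaris vs Bracho_rubra: 5
  Junco_vulgaris vs Hylo_pallida: 7
  Bracho_rubra vs Hylo_pallida: 10
The largest is 10, between Bracho_rubra and Hylo_pallida.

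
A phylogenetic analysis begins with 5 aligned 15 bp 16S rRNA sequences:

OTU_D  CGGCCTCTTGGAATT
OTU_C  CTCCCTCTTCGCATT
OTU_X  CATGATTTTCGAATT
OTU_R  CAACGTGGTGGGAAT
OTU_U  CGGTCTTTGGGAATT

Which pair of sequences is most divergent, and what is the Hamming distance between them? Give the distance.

Pairwise Hamming distances:
  OTU_D vs OTU_C: 4
  OTU_D vs OTU_X: 6
  OTU_D vs OTU_R: 7
  OTU_D vs OTU_U: 3
  OTU_C vs OTU_X: 6
  OTU_C vs OTU_R: 8
  OTU_C vs OTU_U: 7
  OTU_X vs OTU_R: 8
  OTU_X vs OTU_U: 6
  OTU_R vs OTU_U: 9
The largest is 9, between OTU_R and OTU_U.

9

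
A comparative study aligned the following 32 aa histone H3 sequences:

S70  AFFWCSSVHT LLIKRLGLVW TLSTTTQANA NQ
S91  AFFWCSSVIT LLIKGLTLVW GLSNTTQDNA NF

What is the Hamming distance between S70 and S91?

Differing sites — 9:H/I; 15:R/G; 17:G/T; 21:T/G; 24:T/N; 28:A/D; 32:Q/F.
That gives 7 mismatches out of 32 aligned sites, so the Hamming distance is 7.

7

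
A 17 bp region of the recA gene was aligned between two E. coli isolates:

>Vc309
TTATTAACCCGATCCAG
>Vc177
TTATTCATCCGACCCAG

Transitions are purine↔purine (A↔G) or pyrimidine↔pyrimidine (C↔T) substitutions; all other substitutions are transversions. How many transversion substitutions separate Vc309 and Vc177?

1

Mismatches occur at site 6 (A↔C, transversion), site 8 (C↔T, transition), site 13 (T↔C, transition).
Of the 3 differences, 2 transitions and 1 transversion, so the answer is 1.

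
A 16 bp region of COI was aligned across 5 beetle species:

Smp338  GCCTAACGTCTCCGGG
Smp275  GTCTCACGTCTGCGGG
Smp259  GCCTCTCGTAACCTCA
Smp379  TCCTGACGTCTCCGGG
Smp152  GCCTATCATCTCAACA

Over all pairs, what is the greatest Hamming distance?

Pairwise Hamming distances:
  Smp338 vs Smp275: 3
  Smp338 vs Smp259: 7
  Smp338 vs Smp379: 2
  Smp338 vs Smp152: 6
  Smp275 vs Smp259: 8
  Smp275 vs Smp379: 4
  Smp275 vs Smp152: 9
  Smp259 vs Smp379: 8
  Smp259 vs Smp152: 6
  Smp379 vs Smp152: 8
The largest is 9, between Smp275 and Smp152.

9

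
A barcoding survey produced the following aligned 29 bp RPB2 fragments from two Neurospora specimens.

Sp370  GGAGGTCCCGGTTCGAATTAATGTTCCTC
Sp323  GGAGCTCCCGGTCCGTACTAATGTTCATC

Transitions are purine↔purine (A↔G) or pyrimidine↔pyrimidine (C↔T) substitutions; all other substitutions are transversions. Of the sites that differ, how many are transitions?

The sequences differ at positions 5 (G/C, transversion), 13 (T/C, transition), 16 (A/T, transversion), 18 (T/C, transition), 27 (C/A, transversion).
Of the 5 differences, 2 transitions and 3 transversions, so the answer is 2.

2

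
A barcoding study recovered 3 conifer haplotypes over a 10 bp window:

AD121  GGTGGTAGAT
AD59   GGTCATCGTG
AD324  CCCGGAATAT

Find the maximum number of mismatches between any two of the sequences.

Pairwise Hamming distances:
  AD121 vs AD59: 5
  AD121 vs AD324: 5
  AD59 vs AD324: 10
The largest is 10, between AD59 and AD324.

10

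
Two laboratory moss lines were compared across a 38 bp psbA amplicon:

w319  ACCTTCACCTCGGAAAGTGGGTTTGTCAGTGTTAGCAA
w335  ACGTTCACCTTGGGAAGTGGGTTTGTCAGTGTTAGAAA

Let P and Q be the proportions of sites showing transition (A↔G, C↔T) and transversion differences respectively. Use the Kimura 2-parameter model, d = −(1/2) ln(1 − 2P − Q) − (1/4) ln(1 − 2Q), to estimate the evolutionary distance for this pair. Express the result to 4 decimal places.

The sequences differ at positions 3 (C/G, transversion), 11 (C/T, transition), 14 (A/G, transition), 36 (C/A, transversion).
Of the 4 differences, 2 transitions and 2 transversions over 38 sites: P = 2/38 = 0.052632, Q = 2/38 = 0.052632.
d = −0.5·ln(0.842104) − 0.25·ln(0.894736) = −0.5·(-0.171852) − 0.25·(-0.111227) = 0.1137.

0.1137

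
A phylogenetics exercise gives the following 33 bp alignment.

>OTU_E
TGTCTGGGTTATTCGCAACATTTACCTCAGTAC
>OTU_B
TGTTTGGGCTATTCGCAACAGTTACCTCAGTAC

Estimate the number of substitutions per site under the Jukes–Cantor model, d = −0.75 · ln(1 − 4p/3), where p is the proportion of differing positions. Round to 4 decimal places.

0.0969

Mismatches occur at site 4 (C↔T), site 9 (T↔C), site 21 (T↔G).
p = 3/33 = 0.090909.
d = −0.75 · ln(1 − (4/3)·0.090909) = −0.75 · ln(0.878788) = −0.75 · (-0.129212) = 0.0969.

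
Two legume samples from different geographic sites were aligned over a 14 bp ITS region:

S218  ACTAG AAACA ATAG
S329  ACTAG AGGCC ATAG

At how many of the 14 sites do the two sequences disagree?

Mismatches occur at site 7 (A↔G), site 8 (A↔G), site 10 (A↔C).
That gives 3 mismatches out of 14 aligned sites, so the Hamming distance is 3.

3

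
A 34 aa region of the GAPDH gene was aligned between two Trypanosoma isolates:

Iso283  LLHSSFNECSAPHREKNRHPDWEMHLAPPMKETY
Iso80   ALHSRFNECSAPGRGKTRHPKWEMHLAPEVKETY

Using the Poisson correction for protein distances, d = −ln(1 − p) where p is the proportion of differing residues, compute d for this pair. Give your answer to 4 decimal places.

0.2683

The sequences differ at positions 1 (L/A), 5 (S/R), 13 (H/G), 15 (E/G), 17 (N/T), 21 (D/K), 29 (P/E), 30 (M/V).
p = 8/34 = 0.235294.
d = −ln(1 − 0.235294) = −ln(0.764706) = 0.2683.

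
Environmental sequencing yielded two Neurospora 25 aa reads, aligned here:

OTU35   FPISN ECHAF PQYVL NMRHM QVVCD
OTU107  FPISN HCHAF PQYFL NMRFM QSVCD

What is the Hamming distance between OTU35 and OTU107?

The sequences differ at positions 6 (E/H), 14 (V/F), 19 (H/F), 22 (V/S).
That gives 4 mismatches out of 25 aligned sites, so the Hamming distance is 4.

4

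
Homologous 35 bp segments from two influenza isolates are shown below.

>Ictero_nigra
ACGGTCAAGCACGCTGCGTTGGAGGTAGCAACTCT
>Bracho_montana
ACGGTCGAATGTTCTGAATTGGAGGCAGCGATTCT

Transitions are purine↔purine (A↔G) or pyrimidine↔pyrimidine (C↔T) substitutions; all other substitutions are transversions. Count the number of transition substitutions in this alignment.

9

Differing sites — 7:A/G (Ti); 9:G/A (Ti); 10:C/T (Ti); 11:A/G (Ti); 12:C/T (Ti); 13:G/T (Tv); 17:C/A (Tv); 18:G/A (Ti); 26:T/C (Ti); 30:A/G (Ti); 32:C/T (Ti).
Of the 11 differences, 9 transitions and 2 transversions, so the answer is 9.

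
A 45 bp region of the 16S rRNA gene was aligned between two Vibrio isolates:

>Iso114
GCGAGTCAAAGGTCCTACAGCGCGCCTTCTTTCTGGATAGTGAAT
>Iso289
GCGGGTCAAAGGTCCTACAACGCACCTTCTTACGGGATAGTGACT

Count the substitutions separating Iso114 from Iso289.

6

The sequences differ at positions 4 (A/G), 20 (G/A), 24 (G/A), 32 (T/A), 34 (T/G), 44 (A/C).
That gives 6 mismatches out of 45 aligned sites, so the Hamming distance is 6.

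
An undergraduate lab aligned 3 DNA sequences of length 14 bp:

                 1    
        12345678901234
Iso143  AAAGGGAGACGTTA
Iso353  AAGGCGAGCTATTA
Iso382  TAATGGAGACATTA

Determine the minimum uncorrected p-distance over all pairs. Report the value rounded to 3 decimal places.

Pairwise Hamming distances:
  Iso143 vs Iso353: 5
  Iso143 vs Iso382: 3
  Iso353 vs Iso382: 6
The smallest is 3 mismatches, between Iso143 and Iso382; p = 3/14 = 0.214.

0.214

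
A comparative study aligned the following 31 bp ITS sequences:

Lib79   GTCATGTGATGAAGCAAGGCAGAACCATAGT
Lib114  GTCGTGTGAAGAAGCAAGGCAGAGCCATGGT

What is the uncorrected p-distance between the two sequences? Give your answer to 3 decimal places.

0.129

Mismatches occur at site 4 (A↔G), site 10 (T↔A), site 24 (A↔G), site 29 (A↔G).
There are 4 differences over 31 sites, so p = 4/31 = 0.129.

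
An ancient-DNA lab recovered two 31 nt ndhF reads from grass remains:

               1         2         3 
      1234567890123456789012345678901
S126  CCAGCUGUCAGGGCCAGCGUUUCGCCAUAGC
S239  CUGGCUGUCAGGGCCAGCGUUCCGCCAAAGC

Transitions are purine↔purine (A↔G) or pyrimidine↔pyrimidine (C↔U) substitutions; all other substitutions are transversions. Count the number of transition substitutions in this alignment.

Differing sites — 2:C/U (Ti); 3:A/G (Ti); 22:U/C (Ti); 28:U/A (Tv).
Of the 4 differences, 3 transitions and 1 transversion, so the answer is 3.

3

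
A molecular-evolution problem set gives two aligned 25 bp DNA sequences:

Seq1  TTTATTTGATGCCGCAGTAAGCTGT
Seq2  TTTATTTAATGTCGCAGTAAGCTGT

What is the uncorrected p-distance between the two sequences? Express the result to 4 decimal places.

0.0800

Mismatches occur at site 8 (G/A), site 12 (C/T).
There are 2 differences over 25 sites, so p = 2/25 = 0.0800.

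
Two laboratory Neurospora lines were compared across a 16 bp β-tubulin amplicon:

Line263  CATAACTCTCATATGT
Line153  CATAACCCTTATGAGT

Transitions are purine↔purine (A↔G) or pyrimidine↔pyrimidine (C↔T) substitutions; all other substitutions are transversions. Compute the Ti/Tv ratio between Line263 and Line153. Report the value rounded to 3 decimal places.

Mismatches occur at site 7 (T→C, transition), site 10 (C→T, transition), site 13 (A→G, transition), site 14 (T→A, transversion).
Of the 4 differences, 3 transitions and 1 transversion, so Ti/Tv = 3/1 = 3.000.

3.000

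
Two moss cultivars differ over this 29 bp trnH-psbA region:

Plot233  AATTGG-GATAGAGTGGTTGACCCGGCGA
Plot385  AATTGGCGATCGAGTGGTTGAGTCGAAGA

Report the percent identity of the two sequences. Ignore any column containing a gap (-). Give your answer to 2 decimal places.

Excluding the 1 gap column leaves 28 comparable sites.
Differing sites — 11:A/C; 22:C/G; 23:C/T; 26:G/A; 27:C/A.
23 of the 28 comparable sites match, so the percent identity is 23/28 × 100 = 82.14%.

82.14%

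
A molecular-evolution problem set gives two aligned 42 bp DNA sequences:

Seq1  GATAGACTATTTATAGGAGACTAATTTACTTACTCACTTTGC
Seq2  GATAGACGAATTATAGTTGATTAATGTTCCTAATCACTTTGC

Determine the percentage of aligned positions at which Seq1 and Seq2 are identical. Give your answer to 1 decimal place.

Mismatches occur at site 8 (T↔G), site 10 (T↔A), site 17 (G↔T), site 18 (A↔T), site 21 (C↔T), site 26 (T↔G), site 28 (A↔T), site 30 (T↔C), site 33 (C↔A).
33 of the 42 sites match, so the percent identity is 33/42 × 100 = 78.6%.

78.6%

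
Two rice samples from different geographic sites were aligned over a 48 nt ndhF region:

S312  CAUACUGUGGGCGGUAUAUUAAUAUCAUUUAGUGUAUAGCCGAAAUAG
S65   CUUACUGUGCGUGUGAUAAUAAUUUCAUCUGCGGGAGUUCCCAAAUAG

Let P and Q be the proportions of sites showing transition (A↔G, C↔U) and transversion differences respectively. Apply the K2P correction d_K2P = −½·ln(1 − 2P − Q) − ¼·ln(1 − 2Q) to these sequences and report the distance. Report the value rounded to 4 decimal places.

0.4470

The sequences differ at positions 2 (A/U, transversion), 10 (G/C, transversion), 12 (C/U, transition), 14 (G/U, transversion), 15 (U/G, transversion), 19 (U/A, transversion), 24 (A/U, transversion), 29 (U/C, transition), 31 (A/G, transition), 32 (G/C, transversion), 33 (U/G, transversion), 35 (U/G, transversion), 37 (U/G, transversion), 38 (A/U, transversion), 39 (G/U, transversion), 42 (G/C, transversion).
Of the 16 differences, 3 transitions and 13 transversions over 48 sites: P = 3/48 = 0.062500, Q = 13/48 = 0.270833.
d = −0.5·ln(0.604167) − 0.25·ln(0.458334) = −0.5·(-0.503905) − 0.25·(-0.780157) = 0.4470.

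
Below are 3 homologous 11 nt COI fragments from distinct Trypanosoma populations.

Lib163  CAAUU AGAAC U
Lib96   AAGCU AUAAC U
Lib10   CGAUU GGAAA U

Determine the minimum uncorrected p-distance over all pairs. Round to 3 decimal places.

Pairwise Hamming distances:
  Lib163 vs Lib96: 4
  Lib163 vs Lib10: 3
  Lib96 vs Lib10: 7
The smallest is 3 mismatches, between Lib163 and Lib10; p = 3/11 = 0.273.

0.273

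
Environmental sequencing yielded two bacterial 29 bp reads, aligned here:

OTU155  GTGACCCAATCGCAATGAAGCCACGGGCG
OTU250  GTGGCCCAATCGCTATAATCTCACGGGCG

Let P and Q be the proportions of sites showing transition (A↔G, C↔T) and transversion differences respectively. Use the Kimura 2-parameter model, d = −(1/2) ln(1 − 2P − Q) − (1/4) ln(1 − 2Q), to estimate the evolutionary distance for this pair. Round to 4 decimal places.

Differing sites — 4:A/G (Ti); 14:A/T (Tv); 17:G/A (Ti); 19:A/T (Tv); 20:G/C (Tv); 21:C/T (Ti).
Of the 6 differences, 3 transitions and 3 transversions over 29 sites: P = 3/29 = 0.103448, Q = 3/29 = 0.103448.
d = −0.5·ln(0.689656) − 0.25·ln(0.793104) = −0.5·(-0.371562) − 0.25·(-0.231801) = 0.2437.

0.2437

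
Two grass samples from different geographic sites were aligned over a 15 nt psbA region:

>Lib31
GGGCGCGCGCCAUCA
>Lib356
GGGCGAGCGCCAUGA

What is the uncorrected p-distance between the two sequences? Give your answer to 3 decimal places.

Mismatches occur at site 6 (C/A), site 14 (C/G).
There are 2 differences over 15 sites, so p = 2/15 = 0.133.

0.133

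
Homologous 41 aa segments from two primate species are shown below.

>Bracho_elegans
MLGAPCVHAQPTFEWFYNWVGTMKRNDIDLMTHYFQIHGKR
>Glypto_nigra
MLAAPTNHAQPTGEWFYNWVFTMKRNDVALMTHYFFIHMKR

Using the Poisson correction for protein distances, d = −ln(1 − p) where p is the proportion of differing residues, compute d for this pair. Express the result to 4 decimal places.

Mismatches occur at site 3 (G↔A), site 6 (C↔T), site 7 (V↔N), site 13 (F↔G), site 21 (G↔F), site 28 (I↔V), site 29 (D↔A), site 36 (Q↔F), site 39 (G↔M).
p = 9/41 = 0.219512.
d = −ln(1 − 0.219512) = −ln(0.780488) = 0.2478.

0.2478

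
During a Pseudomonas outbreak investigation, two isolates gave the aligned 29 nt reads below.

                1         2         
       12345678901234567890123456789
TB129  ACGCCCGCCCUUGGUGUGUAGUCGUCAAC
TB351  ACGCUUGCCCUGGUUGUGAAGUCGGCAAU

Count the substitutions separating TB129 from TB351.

7

Mismatches occur at site 5 (C/U), site 6 (C/U), site 12 (U/G), site 14 (G/U), site 19 (U/A), site 25 (U/G), site 29 (C/U).
That gives 7 mismatches out of 29 aligned sites, so the Hamming distance is 7.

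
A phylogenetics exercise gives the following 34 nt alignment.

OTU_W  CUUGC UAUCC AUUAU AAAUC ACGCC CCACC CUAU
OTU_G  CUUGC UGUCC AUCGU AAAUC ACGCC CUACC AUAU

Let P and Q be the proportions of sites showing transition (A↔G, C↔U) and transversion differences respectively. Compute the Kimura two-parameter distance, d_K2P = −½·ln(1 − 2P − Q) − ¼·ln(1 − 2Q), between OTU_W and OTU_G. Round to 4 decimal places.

The sequences differ at positions 7 (A/G, transition), 13 (U/C, transition), 14 (A/G, transition), 27 (C/U, transition), 31 (C/A, transversion).
Of the 5 differences, 4 transitions and 1 transversion over 34 sites: P = 4/34 = 0.117647, Q = 1/34 = 0.029412.
d = −0.5·ln(0.735294) − 0.25·ln(0.941176) = −0.5·(-0.307485) − 0.25·(-0.060625) = 0.1689.

0.1689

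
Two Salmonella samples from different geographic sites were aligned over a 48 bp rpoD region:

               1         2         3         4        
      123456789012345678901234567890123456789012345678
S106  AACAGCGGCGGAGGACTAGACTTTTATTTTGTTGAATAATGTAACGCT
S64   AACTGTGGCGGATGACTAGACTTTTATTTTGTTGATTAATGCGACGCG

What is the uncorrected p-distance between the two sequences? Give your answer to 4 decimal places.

0.1458

The sequences differ at positions 4 (A/T), 6 (C/T), 13 (G/T), 36 (A/T), 42 (T/C), 43 (A/G), 48 (T/G).
There are 7 differences over 48 sites, so p = 7/48 = 0.1458.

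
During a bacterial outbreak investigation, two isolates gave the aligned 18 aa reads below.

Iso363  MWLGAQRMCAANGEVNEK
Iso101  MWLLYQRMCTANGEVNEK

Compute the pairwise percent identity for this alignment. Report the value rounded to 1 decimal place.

83.3%

The sequences differ at positions 4 (G/L), 5 (A/Y), 10 (A/T).
15 of the 18 sites match, so the percent identity is 15/18 × 100 = 83.3%.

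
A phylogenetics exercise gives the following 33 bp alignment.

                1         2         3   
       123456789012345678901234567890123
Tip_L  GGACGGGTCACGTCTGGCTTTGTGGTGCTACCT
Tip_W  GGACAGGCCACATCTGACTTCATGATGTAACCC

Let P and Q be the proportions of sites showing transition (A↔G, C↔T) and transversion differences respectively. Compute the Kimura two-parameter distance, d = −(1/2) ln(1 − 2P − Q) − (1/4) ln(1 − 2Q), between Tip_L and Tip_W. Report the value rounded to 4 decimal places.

0.4444

The sequences differ at positions 5 (G/A, transition), 8 (T/C, transition), 12 (G/A, transition), 17 (G/A, transition), 21 (T/C, transition), 22 (G/A, transition), 25 (G/A, transition), 28 (C/T, transition), 29 (T/A, transversion), 33 (T/C, transition).
Of the 10 differences, 9 transitions and 1 transversion over 33 sites: P = 9/33 = 0.272727, Q = 1/33 = 0.030303.
d = −0.5·ln(0.424243) − 0.25·ln(0.939394) = −0.5·(-0.857449) − 0.25·(-0.062520) = 0.4444.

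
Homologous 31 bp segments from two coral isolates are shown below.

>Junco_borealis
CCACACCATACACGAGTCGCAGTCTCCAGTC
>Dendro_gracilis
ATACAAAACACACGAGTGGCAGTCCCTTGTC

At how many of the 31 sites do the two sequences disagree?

9

The sequences differ at positions 1 (C/A), 2 (C/T), 6 (C/A), 7 (C/A), 9 (T/C), 18 (C/G), 25 (T/C), 27 (C/T), 28 (A/T).
That gives 9 mismatches out of 31 aligned sites, so the Hamming distance is 9.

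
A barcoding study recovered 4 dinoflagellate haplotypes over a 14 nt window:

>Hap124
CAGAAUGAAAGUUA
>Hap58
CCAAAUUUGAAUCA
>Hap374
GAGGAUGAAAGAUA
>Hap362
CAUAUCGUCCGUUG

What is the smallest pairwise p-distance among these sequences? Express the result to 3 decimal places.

0.214

Pairwise Hamming distances:
  Hap124 vs Hap58: 7
  Hap124 vs Hap374: 3
  Hap124 vs Hap362: 7
  Hap58 vs Hap374: 10
  Hap58 vs Hap362: 10
  Hap374 vs Hap362: 10
The smallest is 3 mismatches, between Hap124 and Hap374; p = 3/14 = 0.214.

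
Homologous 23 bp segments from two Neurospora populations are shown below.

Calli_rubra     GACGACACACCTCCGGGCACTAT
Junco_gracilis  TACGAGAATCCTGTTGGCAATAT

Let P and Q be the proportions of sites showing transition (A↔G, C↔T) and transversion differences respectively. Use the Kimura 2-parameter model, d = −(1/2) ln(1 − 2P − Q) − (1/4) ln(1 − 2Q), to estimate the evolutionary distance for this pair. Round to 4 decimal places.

Mismatches occur at site 1 (G/T, transversion), site 6 (C/G, transversion), site 8 (C/A, transversion), site 9 (A/T, transversion), site 13 (C/G, transversion), site 14 (C/T, transition), site 15 (G/T, transversion), site 20 (C/A, transversion).
Of the 8 differences, 1 transition and 7 transversions over 23 sites: P = 1/23 = 0.043478, Q = 7/23 = 0.304348.
d = −0.5·ln(0.608696) − 0.25·ln(0.391304) = −0.5·(-0.496436) − 0.25·(-0.938271) = 0.4828.

0.4828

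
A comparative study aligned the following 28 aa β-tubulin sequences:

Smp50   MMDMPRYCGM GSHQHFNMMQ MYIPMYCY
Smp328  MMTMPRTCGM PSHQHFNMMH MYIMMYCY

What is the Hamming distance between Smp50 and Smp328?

5

Differing sites — 3:D/T; 7:Y/T; 11:G/P; 20:Q/H; 24:P/M.
That gives 5 mismatches out of 28 aligned sites, so the Hamming distance is 5.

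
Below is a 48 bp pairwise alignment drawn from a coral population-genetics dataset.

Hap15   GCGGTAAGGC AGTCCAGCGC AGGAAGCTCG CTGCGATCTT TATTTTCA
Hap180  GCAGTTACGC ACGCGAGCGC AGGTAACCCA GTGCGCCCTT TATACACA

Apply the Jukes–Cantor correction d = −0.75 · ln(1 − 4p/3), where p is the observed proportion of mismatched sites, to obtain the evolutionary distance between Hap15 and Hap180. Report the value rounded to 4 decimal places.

0.4408

The sequences differ at positions 3 (G/A), 6 (A/T), 8 (G/C), 12 (G/C), 13 (T/G), 15 (C/G), 24 (A/T), 26 (G/A), 28 (T/C), 30 (G/A), 31 (C/G), 36 (A/C), 37 (T/C), 44 (T/A), 45 (T/C), 46 (T/A).
p = 16/48 = 0.333333.
d = −0.75 · ln(1 − (4/3)·0.333333) = −0.75 · ln(0.555556) = −0.75 · (-0.587786) = 0.4408.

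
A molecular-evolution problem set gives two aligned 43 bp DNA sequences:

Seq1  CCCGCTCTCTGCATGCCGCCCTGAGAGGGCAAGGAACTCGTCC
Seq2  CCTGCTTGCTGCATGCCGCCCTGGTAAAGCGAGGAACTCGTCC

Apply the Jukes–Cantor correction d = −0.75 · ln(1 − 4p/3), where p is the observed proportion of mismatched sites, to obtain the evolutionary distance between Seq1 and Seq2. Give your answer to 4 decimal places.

0.2138

Differing sites — 3:C/T; 7:C/T; 8:T/G; 24:A/G; 25:G/T; 27:G/A; 28:G/A; 31:A/G.
p = 8/43 = 0.186047.
d = −0.75 · ln(1 − (4/3)·0.186047) = −0.75 · ln(0.751937) = −0.75 · (-0.285103) = 0.2138.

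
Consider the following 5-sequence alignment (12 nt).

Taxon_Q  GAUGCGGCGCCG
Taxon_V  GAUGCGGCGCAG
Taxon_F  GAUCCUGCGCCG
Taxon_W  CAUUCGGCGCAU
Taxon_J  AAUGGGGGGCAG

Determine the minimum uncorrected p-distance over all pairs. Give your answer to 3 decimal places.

0.083

Pairwise Hamming distances:
  Taxon_Q vs Taxon_V: 1
  Taxon_Q vs Taxon_F: 2
  Taxon_Q vs Taxon_W: 4
  Taxon_Q vs Taxon_J: 4
  Taxon_V vs Taxon_F: 3
  Taxon_V vs Taxon_W: 3
  Taxon_V vs Taxon_J: 3
  Taxon_F vs Taxon_W: 5
  Taxon_F vs Taxon_J: 6
  Taxon_W vs Taxon_J: 5
The smallest is 1 mismatch, between Taxon_Q and Taxon_V; p = 1/12 = 0.083.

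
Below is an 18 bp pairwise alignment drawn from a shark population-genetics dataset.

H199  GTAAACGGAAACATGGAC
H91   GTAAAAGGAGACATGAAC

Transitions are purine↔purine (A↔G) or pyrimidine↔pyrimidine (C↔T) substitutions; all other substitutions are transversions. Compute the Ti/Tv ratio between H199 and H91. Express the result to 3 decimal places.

Differing sites — 6:C/A (Tv); 10:A/G (Ti); 16:G/A (Ti).
Of the 3 differences, 2 transitions and 1 transversion, so Ti/Tv = 2/1 = 2.000.

2.000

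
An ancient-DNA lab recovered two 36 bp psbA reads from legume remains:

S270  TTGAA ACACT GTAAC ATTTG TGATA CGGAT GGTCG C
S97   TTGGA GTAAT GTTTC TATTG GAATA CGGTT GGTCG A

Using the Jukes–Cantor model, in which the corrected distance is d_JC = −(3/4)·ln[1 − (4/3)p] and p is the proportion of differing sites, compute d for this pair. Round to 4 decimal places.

The sequences differ at positions 4 (A/G), 6 (A/G), 7 (C/T), 9 (C/A), 13 (A/T), 14 (A/T), 16 (A/T), 17 (T/A), 21 (T/G), 22 (G/A), 29 (A/T), 36 (C/A).
p = 12/36 = 0.333333.
d = −0.75 · ln(1 − (4/3)·0.333333) = −0.75 · ln(0.555556) = −0.75 · (-0.587786) = 0.4408.

0.4408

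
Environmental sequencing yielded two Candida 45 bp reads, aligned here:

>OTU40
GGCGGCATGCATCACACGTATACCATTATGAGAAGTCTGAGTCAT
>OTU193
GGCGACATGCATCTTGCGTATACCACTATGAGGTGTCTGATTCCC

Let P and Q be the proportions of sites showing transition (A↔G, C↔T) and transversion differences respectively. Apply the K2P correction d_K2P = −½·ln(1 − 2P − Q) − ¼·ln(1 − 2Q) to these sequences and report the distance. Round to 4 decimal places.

Mismatches occur at site 5 (G↔A, transition), site 14 (A↔T, transversion), site 15 (C↔T, transition), site 16 (A↔G, transition), site 26 (T↔C, transition), site 33 (A↔G, transition), site 34 (A↔T, transversion), site 41 (G↔T, transversion), site 44 (A↔C, transversion), site 45 (T↔C, transition).
Of the 10 differences, 6 transitions and 4 transversions over 45 sites: P = 6/45 = 0.133333, Q = 4/45 = 0.088889.
d = −0.5·ln(0.644445) − 0.25·ln(0.822222) = −0.5·(-0.439366) − 0.25·(-0.195745) = 0.2686.

0.2686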